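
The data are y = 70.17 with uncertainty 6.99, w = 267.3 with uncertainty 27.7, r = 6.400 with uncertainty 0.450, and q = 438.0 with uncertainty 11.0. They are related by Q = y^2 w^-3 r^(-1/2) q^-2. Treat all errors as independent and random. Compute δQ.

Relative error in a monomial: (δQ/Q)² = Σ (nᵢ · δxᵢ/xᵢ)².
  (2·δy/y)² = (2×0.0996)² = 0.0397;  (-3·δw/w)² = (-3×0.104)² = 0.0967;  (−½·δr/r)² = (-0.5×0.0703)² = 0.00124;  (-2·δq/q)² = (-2×0.0251)² = 0.00252
δQ/Q = √(0.140) = 0.374
Q = 5.312e-10, so δQ = 0.374 × 5.312e-10 = 1.99e-10.

1.99e-10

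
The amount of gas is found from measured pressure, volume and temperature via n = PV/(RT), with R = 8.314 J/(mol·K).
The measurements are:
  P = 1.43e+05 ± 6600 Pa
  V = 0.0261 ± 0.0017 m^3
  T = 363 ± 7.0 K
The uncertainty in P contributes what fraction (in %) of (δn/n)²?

31.6%

(δn/n)² = (1·δP/P)² + (1·δV/V)² + (-1·δT/T)²
  P term: (1×0.0462)² = 0.00213
  V term: (1×0.0651)² = 0.00424
  T term: (-1×0.0193)² = 0.000372
Total = 0.00674. Share from P = 0.00213/0.00674 = 0.316.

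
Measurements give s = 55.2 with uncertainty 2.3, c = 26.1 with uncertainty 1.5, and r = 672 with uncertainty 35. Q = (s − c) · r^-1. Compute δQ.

Let u = s − c = 29.1. δu = √(δs² + δc²) = √(5.29 + 2.25) = 2.75, so δu/u = 0.0944.
Q is then a monomial in u, r:
δQ/Q = √((δu/u)² + (-1·δr/r)²) = √(0.00890 + 0.00271) = 0.108
Q = 0.0433, so δQ = 0.108 × 0.0433 = 0.00467.

0.00467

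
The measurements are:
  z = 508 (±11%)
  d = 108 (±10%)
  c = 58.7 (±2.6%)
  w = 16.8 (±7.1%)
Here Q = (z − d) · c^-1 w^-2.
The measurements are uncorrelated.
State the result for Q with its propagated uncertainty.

Let u = z − d = 400. δu = √(δz² + δd²) = √(3120 + 117) = 56.9, so δu/u = 0.142.
Q is then a monomial in u, c, w:
δQ/Q = √((δu/u)² + (-1·δc/c)² + (-2·δw/w)²) = √(0.0202 + 0.000676 + 0.0202) = 0.203
Q = 0.0241, so δQ = 0.203 × 0.0241 = 0.00489.

0.0241 ± 0.00489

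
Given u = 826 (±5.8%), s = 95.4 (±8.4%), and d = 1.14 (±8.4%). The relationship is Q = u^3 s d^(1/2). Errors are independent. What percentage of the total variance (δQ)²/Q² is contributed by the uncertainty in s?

18.0%

(δQ/Q)² = (3·δu/u)² + (1·δs/s)² + (½·δd/d)²
  u term: (3×0.0580)² = 0.0303
  s term: (1×0.0840)² = 0.00706
  d term: (0.5×0.0840)² = 0.00176
Total = 0.0391. Share from s = 0.00706/0.0391 = 0.180.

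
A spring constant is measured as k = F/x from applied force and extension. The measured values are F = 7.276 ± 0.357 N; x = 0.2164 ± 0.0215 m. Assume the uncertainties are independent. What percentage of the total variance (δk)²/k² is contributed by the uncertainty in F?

19.6%

(δk/k)² = (1·δF/F)² + (-1·δx/x)²
  F term: (1×0.0491)² = 0.00241
  x term: (-1×0.0994)² = 0.00987
Total = 0.0123. Share from F = 0.00241/0.0123 = 0.196.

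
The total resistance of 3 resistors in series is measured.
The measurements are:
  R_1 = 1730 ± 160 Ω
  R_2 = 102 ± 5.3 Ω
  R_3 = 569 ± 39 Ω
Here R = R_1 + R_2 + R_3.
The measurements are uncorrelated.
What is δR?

165 Ω

For a sum/difference, combine absolute errors in quadrature:
  (δR_1)² = 25600;  (δR_2)² = 28.1;  (δR_3)² = 1520
δR = √(27100) = 165 Ω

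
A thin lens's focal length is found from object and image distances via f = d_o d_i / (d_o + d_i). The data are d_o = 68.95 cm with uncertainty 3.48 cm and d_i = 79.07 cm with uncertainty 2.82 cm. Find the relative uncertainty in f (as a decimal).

∂f/∂d_o = (d_i/(d_o+d_i))² = 0.285;  ∂f/∂d_i = (d_o/(d_o+d_i))² = 0.217
δf = √((∂f/∂d_o · δd_o)² + (∂f/∂d_i · δd_i)²) = √(0.986 + 0.374) = 1.17 cm
f = 36.83 cm, so δf/f = 1.17/36.83 = 0.0317.

0.0317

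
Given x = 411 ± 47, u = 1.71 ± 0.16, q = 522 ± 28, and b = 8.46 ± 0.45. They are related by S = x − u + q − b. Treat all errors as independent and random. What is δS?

54.7

Each term contributes (cᵢ δxᵢ)² to (δS)²:
  (δx)² = 2210;  (δu)² = 0.0256;  (δq)² = 784;  (δb)² = 0.203
δS = √(2990) = 54.7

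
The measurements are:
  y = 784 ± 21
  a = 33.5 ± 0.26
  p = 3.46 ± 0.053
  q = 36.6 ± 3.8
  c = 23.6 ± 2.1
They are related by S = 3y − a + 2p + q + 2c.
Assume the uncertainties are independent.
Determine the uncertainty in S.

63.3

Each term contributes (cᵢ δxᵢ)² to (δS)²:
  (3·δy)² = 3970;  (δa)² = 0.0676;  (2·δp)² = 0.0112;  (δq)² = 14.4;  (2·δc)² = 17.6
δS = √(4000) = 63.3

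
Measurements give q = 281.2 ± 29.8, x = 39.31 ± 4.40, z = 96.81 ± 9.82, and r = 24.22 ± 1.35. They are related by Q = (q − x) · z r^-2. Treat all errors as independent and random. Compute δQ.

7.80

Let u = q − x = 241.9. δu = √(δq² + δx²) = √(888 + 19.4) = 30.1, so δu/u = 0.125.
Q is then a monomial in u, z, r:
δQ/Q = √((δu/u)² + (1·δz/z)² + (-2·δr/r)²) = √(0.0155 + 0.0103 + 0.0124) = 0.196
Q = 39.92, so δQ = 0.196 × 39.92 = 7.80.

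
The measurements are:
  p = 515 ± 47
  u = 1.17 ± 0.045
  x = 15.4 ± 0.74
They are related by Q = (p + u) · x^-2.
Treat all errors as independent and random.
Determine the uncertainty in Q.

0.288

Let w = p + u = 516. δw = √(δp² + δu²) = √(2210 + 0.00202) = 47.0, so δw/w = 0.0911.
Q is then a monomial in w, x:
δQ/Q = √((δw/w)² + (-2·δx/x)²) = √(0.00829 + 0.00924) = 0.132
Q = 2.18, so δQ = 0.132 × 2.18 = 0.288.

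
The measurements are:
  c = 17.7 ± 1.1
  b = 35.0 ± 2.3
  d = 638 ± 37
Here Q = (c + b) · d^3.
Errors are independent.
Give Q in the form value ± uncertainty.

(1.37 ± 0.247) × 10^10

Let u = c + b = 52.7. δu = √(δc² + δb²) = √(1.21 + 5.29) = 2.55, so δu/u = 0.0484.
Q is then a monomial in u, d:
δQ/Q = √((δu/u)² + (3·δd/d)²) = √(0.00234 + 0.0303) = 0.181
Q = 1.37e+10, so δQ = 0.181 × 1.37e+10 = 2.47e+09.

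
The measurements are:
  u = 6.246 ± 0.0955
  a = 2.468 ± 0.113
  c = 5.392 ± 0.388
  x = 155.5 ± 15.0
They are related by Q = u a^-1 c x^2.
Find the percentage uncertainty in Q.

21.1%

Products/powers → add relative errors in quadrature, weighted by exponent:
  (1·δu/u)² = (1×0.0153)² = 0.000234;  (-1·δa/a)² = (-1×0.0458)² = 0.00210;  (1·δc/c)² = (1×0.0720)² = 0.00518;  (2·δx/x)² = (2×0.0965)² = 0.0372
δQ/Q = √(0.0447) = 0.211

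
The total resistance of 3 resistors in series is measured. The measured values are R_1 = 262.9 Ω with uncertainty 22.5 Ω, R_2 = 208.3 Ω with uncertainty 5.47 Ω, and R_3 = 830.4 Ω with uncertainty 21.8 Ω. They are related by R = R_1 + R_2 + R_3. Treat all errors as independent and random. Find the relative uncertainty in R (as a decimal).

0.0244

Absolute uncertainties add in quadrature for a linear combination:
  (δR_1)² = 506;  (δR_2)² = 29.9;  (δR_3)² = 475
δR = √(1010) = 31.8 Ω
R = 1302 Ω, so δR/R = 31.8/1302 = 0.0244.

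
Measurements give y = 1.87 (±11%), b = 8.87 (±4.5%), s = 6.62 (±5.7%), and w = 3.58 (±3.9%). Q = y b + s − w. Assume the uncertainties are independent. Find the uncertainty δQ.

2.01

Let p = y·b = 16.6. δp/p = √((1·δy/y)² + (1·δb/b)²) = √(0.0121 + 0.00202) = 0.119, so δp = 1.97.
Q = p + s − w: δQ = √(δp² + δs² + δw²) = √(3.89 + 0.142 + 0.0195) = 2.01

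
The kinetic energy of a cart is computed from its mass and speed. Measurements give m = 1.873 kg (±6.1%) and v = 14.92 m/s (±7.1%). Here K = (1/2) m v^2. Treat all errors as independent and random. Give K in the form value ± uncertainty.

208.5 ± 32.2 J

Each factor contributes (exponent × relative error)² to (δK/K)²:
  (1·δm/m)² = (1×0.0610)² = 0.00372;  (2·δv/v)² = (2×0.0710)² = 0.0202
δK/K = √(0.0239) = 0.155
K = 208.5 J, so δK = 0.155 × 208.5 = 32.2 J.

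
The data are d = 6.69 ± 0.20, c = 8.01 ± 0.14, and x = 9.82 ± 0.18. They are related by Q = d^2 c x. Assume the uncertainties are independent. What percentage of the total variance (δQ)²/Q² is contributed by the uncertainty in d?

84.8%

(δQ/Q)² = (2·δd/d)² + (1·δc/c)² + (1·δx/x)²
  d term: (2×0.0299)² = 0.00357
  c term: (1×0.0175)² = 0.000305
  x term: (1×0.0183)² = 0.000336
Total = 0.00422. Share from d = 0.00357/0.00422 = 0.848.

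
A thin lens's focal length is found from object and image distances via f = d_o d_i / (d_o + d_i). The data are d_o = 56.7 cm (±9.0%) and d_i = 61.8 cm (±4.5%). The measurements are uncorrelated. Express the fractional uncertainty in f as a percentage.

5.16%

∂f/∂d_o = (d_i/(d_o+d_i))² = 0.272;  ∂f/∂d_i = (d_o/(d_o+d_i))² = 0.229
δf = √((∂f/∂d_o · δd_o)² + (∂f/∂d_i · δd_i)²) = √(1.93 + 0.405) = 1.53 cm
f = 29.6 cm, so δf/f = 1.53/29.6 = 0.0516.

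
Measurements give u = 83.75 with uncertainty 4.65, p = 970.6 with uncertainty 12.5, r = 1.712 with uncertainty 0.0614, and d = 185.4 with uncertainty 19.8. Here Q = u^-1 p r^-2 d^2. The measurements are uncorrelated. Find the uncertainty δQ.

Products/powers → add relative errors in quadrature, weighted by exponent:
  (-1·δu/u)² = (-1×0.0555)² = 0.00308;  (1·δp/p)² = (1×0.0129)² = 0.000166;  (-2·δr/r)² = (-2×0.0359)² = 0.00515;  (2·δd/d)² = (2×0.107)² = 0.0456
δQ/Q = √(0.0540) = 0.232
Q = 135900, so δQ = 0.232 × 135900 = 31600.

31600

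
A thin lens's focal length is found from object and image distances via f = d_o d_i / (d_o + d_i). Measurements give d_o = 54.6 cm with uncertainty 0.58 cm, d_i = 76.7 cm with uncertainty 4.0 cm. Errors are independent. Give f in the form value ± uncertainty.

∂f/∂d_o = (d_i/(d_o+d_i))² = 0.341;  ∂f/∂d_i = (d_o/(d_o+d_i))² = 0.173
δf = √((∂f/∂d_o · δd_o)² + (∂f/∂d_i · δd_i)²) = √(0.0392 + 0.478) = 0.719 cm
f = 31.9 cm.

31.9 ± 0.719 cm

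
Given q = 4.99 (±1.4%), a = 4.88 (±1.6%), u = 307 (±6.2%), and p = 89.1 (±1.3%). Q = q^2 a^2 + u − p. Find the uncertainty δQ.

Let w = q^2·a^2 = 593. δw/w = √((2·δq/q)² + (2·δa/a)²) = √(0.000784 + 0.00102) = 0.0425, so δw = 25.2.
Q = w + u − p: δQ = √(δw² + δu² + δp²) = √(636 + 362 + 1.34) = 31.6

31.6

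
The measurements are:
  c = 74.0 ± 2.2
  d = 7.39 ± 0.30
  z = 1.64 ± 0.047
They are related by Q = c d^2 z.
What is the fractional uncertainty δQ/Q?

Products/powers → add relative errors in quadrature, weighted by exponent:
  (1·δc/c)² = (1×0.0297)² = 0.000884;  (2·δd/d)² = (2×0.0406)² = 0.00659;  (1·δz/z)² = (1×0.0287)² = 0.000821
δQ/Q = √(0.00830) = 0.0911

0.0911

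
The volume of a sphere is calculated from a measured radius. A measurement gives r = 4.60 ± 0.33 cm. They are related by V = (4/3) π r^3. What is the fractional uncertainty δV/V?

0.215

V ∝ r^3, so δV/V = |3| · δr/r = 3 × 0.0717 = 0.215.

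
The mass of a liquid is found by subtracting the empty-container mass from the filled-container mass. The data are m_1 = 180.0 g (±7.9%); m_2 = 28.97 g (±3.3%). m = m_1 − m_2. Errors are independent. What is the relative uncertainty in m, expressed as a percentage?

9.44%

Each term contributes (cᵢ δxᵢ)² to (δm)²:
  (δm_1)² = 202;  (δm_2)² = 0.914
δm = √(203) = 14.3 g
m = 151.0 g, so δm/m = 14.3/151.0 = 0.0944.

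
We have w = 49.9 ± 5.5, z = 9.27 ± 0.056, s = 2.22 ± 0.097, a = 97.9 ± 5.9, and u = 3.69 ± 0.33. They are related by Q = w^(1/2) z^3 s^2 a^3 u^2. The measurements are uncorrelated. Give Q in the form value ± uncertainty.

(3.54 ± 0.975) × 10^11

Each factor contributes (exponent × relative error)² to (δQ/Q)²:
  (½·δw/w)² = (0.5×0.110)² = 0.00304;  (3·δz/z)² = (3×0.00604)² = 0.000328;  (2·δs/s)² = (2×0.0437)² = 0.00764;  (3·δa/a)² = (3×0.0603)² = 0.0327;  (2·δu/u)² = (2×0.0894)² = 0.0320
δQ/Q = √(0.0757) = 0.275
Q = 3.54e+11, so δQ = 0.275 × 3.54e+11 = 9.75e+10.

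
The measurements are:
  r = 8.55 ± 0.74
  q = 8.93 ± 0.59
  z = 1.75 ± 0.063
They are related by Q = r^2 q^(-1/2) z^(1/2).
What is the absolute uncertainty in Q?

5.73

Relative error in a monomial: (δQ/Q)² = Σ (nᵢ · δxᵢ/xᵢ)².
  (2·δr/r)² = (2×0.0865)² = 0.0300;  (−½·δq/q)² = (-0.5×0.0661)² = 0.00109;  (½·δz/z)² = (0.5×0.0360)² = 0.000324
δQ/Q = √(0.0314) = 0.177
Q = 32.4, so δQ = 0.177 × 32.4 = 5.73.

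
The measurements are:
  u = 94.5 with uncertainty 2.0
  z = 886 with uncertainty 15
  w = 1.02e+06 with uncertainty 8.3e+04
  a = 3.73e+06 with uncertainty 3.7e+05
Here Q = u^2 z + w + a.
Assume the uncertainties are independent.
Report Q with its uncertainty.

Let p = u^2·z = 7.91e+06. δp/p = √((2·δu/u)² + (1·δz/z)²) = √(0.00179 + 0.000287) = 0.0456, so δp = 3.61e+05.
Q = p + w + a: δQ = √(δp² + δw² + δa²) = √(1.3e+11 + 6.89e+09 + 1.37e+11) = 5.23e+05
Q = 1.27e+07.

(1.27 ± 0.0523) × 10^7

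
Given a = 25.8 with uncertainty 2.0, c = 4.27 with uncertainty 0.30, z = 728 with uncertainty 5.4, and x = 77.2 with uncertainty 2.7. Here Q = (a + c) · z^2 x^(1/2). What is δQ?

9.95e+06

Let u = a + c = 30.1. δu = √(δa² + δc²) = √(4.00 + 0.0900) = 2.02, so δu/u = 0.0673.
Q is then a monomial in u, z, x:
δQ/Q = √((δu/u)² + (2·δz/z)² + (½·δx/x)²) = √(0.00452 + 0.000220 + 0.000306) = 0.0711
Q = 1.4e+08, so δQ = 0.0711 × 1.4e+08 = 9.95e+06.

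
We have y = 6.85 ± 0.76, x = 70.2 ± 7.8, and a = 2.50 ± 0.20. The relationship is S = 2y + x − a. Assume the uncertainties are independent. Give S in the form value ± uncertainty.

Each term contributes (cᵢ δxᵢ)² to (δS)²:
  (2·δy)² = 2.31;  (δx)² = 60.8;  (δa)² = 0.0400
δS = √(63.2) = 7.95
S = 81.4.

81.4 ± 7.95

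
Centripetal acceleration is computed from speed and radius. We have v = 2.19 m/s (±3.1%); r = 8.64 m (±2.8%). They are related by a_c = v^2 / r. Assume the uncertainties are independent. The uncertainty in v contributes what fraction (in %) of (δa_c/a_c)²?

(δa_c/a_c)² = (2·δv/v)² + (-1·δr/r)²
  v term: (2×0.0310)² = 0.00384
  r term: (-1×0.0280)² = 0.000784
Total = 0.00463. Share from v = 0.00384/0.00463 = 0.831.

83.1%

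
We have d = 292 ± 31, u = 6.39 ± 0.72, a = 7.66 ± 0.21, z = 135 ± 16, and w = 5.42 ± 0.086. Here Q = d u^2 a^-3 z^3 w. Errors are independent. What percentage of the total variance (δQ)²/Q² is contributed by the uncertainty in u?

(δQ/Q)² = (1·δd/d)² + (2·δu/u)² + (-3·δa/a)² + (3·δz/z)² + (1·δw/w)²
  d term: (1×0.106)² = 0.0113
  u term: (2×0.113)² = 0.0508
  a term: (-3×0.0274)² = 0.00676
  z term: (3×0.119)² = 0.126
  w term: (1×0.0159)² = 0.000252
Total = 0.195. Share from u = 0.0508/0.195 = 0.260.

26.0%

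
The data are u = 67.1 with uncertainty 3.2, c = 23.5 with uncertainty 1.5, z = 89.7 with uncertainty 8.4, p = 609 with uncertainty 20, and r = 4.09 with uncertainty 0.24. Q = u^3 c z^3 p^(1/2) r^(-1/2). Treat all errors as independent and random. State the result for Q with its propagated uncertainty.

Since Q is a product/quotient, work with relative uncertainties:
  (3·δu/u)² = (3×0.0477)² = 0.0205;  (1·δc/c)² = (1×0.0638)² = 0.00407;  (3·δz/z)² = (3×0.0936)² = 0.0789;  (½·δp/p)² = (0.5×0.0328)² = 0.000270;  (−½·δr/r)² = (-0.5×0.0587)² = 0.000861
δQ/Q = √(0.105) = 0.323
Q = 6.25e+13, so δQ = 0.323 × 6.25e+13 = 2.02e+13.

(6.25 ± 2.02) × 10^13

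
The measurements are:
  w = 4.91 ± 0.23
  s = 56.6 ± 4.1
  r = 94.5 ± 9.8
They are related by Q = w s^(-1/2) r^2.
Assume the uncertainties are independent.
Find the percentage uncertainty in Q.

21.6%

Since Q is a product/quotient, work with relative uncertainties:
  (1·δw/w)² = (1×0.0468)² = 0.00219;  (−½·δs/s)² = (-0.5×0.0724)² = 0.00131;  (2·δr/r)² = (2×0.104)² = 0.0430
δQ/Q = √(0.0465) = 0.216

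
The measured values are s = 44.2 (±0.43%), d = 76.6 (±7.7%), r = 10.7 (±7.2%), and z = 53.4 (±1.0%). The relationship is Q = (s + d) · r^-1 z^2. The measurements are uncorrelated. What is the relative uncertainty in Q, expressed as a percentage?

Let u = s + d = 121. δu = √(δs² + δd²) = √(0.0361 + 34.8) = 5.90, so δu/u = 0.0489.
Q is then a monomial in u, r, z:
δQ/Q = √((δu/u)² + (-1·δr/r)² + (2·δz/z)²) = √(0.00239 + 0.00518 + 0.000400) = 0.0893

8.93%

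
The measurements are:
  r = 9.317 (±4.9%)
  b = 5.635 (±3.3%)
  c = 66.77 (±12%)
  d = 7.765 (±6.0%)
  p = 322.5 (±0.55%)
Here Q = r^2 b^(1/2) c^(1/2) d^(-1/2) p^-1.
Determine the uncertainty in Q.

Each factor contributes (exponent × relative error)² to (δQ/Q)²:
  (2·δr/r)² = (2×0.0490)² = 0.00960;  (½·δb/b)² = (0.5×0.0330)² = 0.000272;  (½·δc/c)² = (0.5×0.120)² = 0.00360;  (−½·δd/d)² = (-0.5×0.0600)² = 0.000900;  (-1·δp/p)² = (-1×0.00550)² = 3.03e-05
δQ/Q = √(0.0144) = 0.120
Q = 1.874, so δQ = 0.120 × 1.874 = 0.225.

0.225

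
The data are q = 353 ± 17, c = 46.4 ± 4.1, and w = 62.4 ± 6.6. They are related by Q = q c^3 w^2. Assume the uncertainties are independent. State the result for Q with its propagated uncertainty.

Products/powers → add relative errors in quadrature, weighted by exponent:
  (1·δq/q)² = (1×0.0482)² = 0.00232;  (3·δc/c)² = (3×0.0884)² = 0.0703;  (2·δw/w)² = (2×0.106)² = 0.0447
δQ/Q = √(0.117) = 0.343
Q = 1.37e+11, so δQ = 0.343 × 1.37e+11 = 4.7e+10.

(1.37 ± 0.470) × 10^11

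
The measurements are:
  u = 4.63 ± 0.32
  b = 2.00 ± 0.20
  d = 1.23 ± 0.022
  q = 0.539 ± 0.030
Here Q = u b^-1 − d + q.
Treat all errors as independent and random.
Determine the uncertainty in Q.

0.284

Let p = u·b^-1 = 2.31. δp/p = √((1·δu/u)² + (-1·δb/b)²) = √(0.00478 + 0.0100) = 0.122, so δp = 0.281.
Q = p − d + q: δQ = √(δp² + δd² + δq²) = √(0.0792 + 0.000484 + 0.000900) = 0.284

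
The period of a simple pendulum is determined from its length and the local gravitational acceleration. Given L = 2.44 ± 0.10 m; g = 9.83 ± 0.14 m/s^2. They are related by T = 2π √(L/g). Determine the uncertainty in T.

0.0679 s

Relative error in a monomial: (δT/T)² = Σ (nᵢ · δxᵢ/xᵢ)².
  (½·δL/L)² = (0.5×0.0410)² = 0.000420;  (−½·δg/g)² = (-0.5×0.0142)² = 5.07e-05
δT/T = √(0.000471) = 0.0217
T = 3.13 s, so δT = 0.0217 × 3.13 = 0.0679 s.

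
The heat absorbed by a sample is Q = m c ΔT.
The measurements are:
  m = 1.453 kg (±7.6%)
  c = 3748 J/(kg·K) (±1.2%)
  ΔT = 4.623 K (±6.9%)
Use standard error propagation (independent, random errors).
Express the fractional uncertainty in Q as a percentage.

For a monomial Q ∝ m, c, ΔT, fractional errors add in quadrature:
  (1·δm/m)² = (1×0.0760)² = 0.00578;  (1·δc/c)² = (1×0.0120)² = 0.000144;  (1·δΔT/ΔT)² = (1×0.0690)² = 0.00476
δQ/Q = √(0.0107) = 0.103

10.3%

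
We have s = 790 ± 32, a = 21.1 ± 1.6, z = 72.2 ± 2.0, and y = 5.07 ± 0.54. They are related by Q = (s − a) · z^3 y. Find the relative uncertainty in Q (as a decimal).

0.141

Let u = s − a = 769. δu = √(δs² + δa²) = √(1020 + 2.56) = 32.0, so δu/u = 0.0417.
Q is then a monomial in u, z, y:
δQ/Q = √((δu/u)² + (3·δz/z)² + (1·δy/y)²) = √(0.00174 + 0.00691 + 0.0113) = 0.141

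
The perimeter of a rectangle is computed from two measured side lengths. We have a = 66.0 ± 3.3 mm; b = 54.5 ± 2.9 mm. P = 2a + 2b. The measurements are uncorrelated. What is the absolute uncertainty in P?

8.79 mm

P is a linear combination, so absolute uncertainties add in quadrature:
  (2·δa)² = 43.6;  (2·δb)² = 33.6
δP = √(77.2) = 8.79 mm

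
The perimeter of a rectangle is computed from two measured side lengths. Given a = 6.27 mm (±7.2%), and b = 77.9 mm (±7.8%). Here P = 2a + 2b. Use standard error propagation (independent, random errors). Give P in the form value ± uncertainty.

168 ± 12.2 mm

P is a linear combination, so absolute uncertainties add in quadrature:
  (2·δa)² = 0.815;  (2·δb)² = 148
δP = √(148) = 12.2 mm
P = 168 mm.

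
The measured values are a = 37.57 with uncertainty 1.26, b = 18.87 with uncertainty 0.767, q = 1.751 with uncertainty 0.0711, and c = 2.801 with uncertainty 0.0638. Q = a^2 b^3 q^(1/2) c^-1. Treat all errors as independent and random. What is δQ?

6.38e+05

Q is a product of powers, so relative uncertainties combine in quadrature:
  (2·δa/a)² = (2×0.0335)² = 0.00450;  (3·δb/b)² = (3×0.0406)² = 0.0149;  (½·δq/q)² = (0.5×0.0406)² = 0.000412;  (-1·δc/c)² = (-1×0.0228)² = 0.000519
δQ/Q = √(0.0203) = 0.142
Q = 4.481e+06, so δQ = 0.142 × 4.481e+06 = 6.38e+05.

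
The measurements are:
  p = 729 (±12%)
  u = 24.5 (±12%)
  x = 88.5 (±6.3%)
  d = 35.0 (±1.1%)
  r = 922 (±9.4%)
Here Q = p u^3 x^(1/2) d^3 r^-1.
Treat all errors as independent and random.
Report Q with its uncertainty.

(4.69 ± 1.85) × 10^9

Relative error in a monomial: (δQ/Q)² = Σ (nᵢ · δxᵢ/xᵢ)².
  (1·δp/p)² = (1×0.120)² = 0.0144;  (3·δu/u)² = (3×0.120)² = 0.130;  (½·δx/x)² = (0.5×0.0630)² = 0.000992;  (3·δd/d)² = (3×0.0110)² = 0.00109;  (-1·δr/r)² = (-1×0.0940)² = 0.00884
δQ/Q = √(0.155) = 0.394
Q = 4.69e+09, so δQ = 0.394 × 4.69e+09 = 1.85e+09.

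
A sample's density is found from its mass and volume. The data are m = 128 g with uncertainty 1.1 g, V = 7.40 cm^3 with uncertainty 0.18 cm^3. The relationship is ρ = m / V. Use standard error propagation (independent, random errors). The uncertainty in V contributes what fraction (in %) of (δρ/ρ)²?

(δρ/ρ)² = (1·δm/m)² + (-1·δV/V)²
  m term: (1×0.00859)² = 7.39e-05
  V term: (-1×0.0243)² = 0.000592
Total = 0.000666. Share from V = 0.000592/0.000666 = 0.889.

88.9%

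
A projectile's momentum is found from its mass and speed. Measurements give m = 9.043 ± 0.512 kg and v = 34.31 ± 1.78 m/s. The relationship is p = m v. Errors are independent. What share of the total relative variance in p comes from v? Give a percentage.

(δp/p)² = (1·δm/m)² + (1·δv/v)²
  m term: (1×0.0566)² = 0.00321
  v term: (1×0.0519)² = 0.00269
Total = 0.00590. Share from v = 0.00269/0.00590 = 0.456.

45.6%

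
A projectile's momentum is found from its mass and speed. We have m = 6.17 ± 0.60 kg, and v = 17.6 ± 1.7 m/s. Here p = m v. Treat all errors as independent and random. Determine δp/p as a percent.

p is a product of powers, so relative uncertainties combine in quadrature:
  (1·δm/m)² = (1×0.0972)² = 0.00946;  (1·δv/v)² = (1×0.0966)² = 0.00933
δp/p = √(0.0188) = 0.137

13.7%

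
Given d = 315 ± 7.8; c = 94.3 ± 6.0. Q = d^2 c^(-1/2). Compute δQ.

601

Each factor contributes (exponent × relative error)² to (δQ/Q)²:
  (2·δd/d)² = (2×0.0248)² = 0.00245;  (−½·δc/c)² = (-0.5×0.0636)² = 0.00101
δQ/Q = √(0.00346) = 0.0589
Q = 10200, so δQ = 0.0589 × 10200 = 601.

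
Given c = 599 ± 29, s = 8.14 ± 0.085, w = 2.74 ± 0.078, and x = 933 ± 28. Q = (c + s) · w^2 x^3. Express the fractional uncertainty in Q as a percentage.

Let u = c + s = 607. δu = √(δc² + δs²) = √(841 + 0.00723) = 29.0, so δu/u = 0.0478.
Q is then a monomial in u, w, x:
δQ/Q = √((δu/u)² + (2·δw/w)² + (3·δx/x)²) = √(0.00228 + 0.00324 + 0.00811) = 0.117

11.7%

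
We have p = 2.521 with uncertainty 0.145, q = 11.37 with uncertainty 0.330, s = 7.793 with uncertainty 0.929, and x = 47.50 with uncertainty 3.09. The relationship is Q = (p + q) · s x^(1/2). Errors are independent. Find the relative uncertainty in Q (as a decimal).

Let u = p + q = 13.89. δu = √(δp² + δq²) = √(0.0210 + 0.109) = 0.360, so δu/u = 0.0259.
Q is then a monomial in u, s, x:
δQ/Q = √((δu/u)² + (1·δs/s)² + (½·δx/x)²) = √(0.000673 + 0.0142 + 0.00106) = 0.126

0.126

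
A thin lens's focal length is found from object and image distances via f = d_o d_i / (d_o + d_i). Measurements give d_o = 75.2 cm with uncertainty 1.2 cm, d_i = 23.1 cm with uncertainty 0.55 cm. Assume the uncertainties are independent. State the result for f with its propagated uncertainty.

17.7 ± 0.329 cm

∂f/∂d_o = (d_i/(d_o+d_i))² = 0.0552;  ∂f/∂d_i = (d_o/(d_o+d_i))² = 0.585
δf = √((∂f/∂d_o · δd_o)² + (∂f/∂d_i · δd_i)²) = √(0.00439 + 0.104) = 0.329 cm
f = 17.7 cm.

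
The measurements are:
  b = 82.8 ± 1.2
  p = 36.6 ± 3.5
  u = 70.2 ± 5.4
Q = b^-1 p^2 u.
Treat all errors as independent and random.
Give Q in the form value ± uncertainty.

Since Q is a product/quotient, work with relative uncertainties:
  (-1·δb/b)² = (-1×0.0145)² = 0.000210;  (2·δp/p)² = (2×0.0956)² = 0.0366;  (1·δu/u)² = (1×0.0769)² = 0.00592
δQ/Q = √(0.0427) = 0.207
Q = 1140, so δQ = 0.207 × 1140 = 235.

1140 ± 235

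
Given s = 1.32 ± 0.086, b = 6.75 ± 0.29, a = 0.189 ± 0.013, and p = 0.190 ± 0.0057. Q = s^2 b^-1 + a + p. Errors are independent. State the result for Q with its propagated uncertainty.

Let w = s^2·b^-1 = 0.258. δw/w = √((2·δs/s)² + (-1·δb/b)²) = √(0.0170 + 0.00185) = 0.137, so δw = 0.0354.
Q = w + a + p: δQ = √(δw² + δa² + δp²) = √(0.00125 + 0.000169 + 3.25e-05) = 0.0382
Q = 0.637.

0.637 ± 0.0382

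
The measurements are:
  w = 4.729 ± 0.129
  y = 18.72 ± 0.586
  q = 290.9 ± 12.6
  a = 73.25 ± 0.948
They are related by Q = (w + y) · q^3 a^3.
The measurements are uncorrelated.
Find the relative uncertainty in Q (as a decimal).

0.138

Let u = w + y = 23.45. δu = √(δw² + δy²) = √(0.0166 + 0.343) = 0.600, so δu/u = 0.0256.
Q is then a monomial in u, q, a:
δQ/Q = √((δu/u)² + (3·δq/q)² + (3·δa/a)²) = √(0.000655 + 0.0169 + 0.00151) = 0.138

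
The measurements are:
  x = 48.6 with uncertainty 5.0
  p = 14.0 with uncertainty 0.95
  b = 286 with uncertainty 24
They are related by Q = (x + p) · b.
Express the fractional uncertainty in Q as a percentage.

11.7%

Let u = x + p = 62.6. δu = √(δx² + δp²) = √(25.0 + 0.902) = 5.09, so δu/u = 0.0813.
Q is then a monomial in u, b:
δQ/Q = √((δu/u)² + (1·δb/b)²) = √(0.00661 + 0.00704) = 0.117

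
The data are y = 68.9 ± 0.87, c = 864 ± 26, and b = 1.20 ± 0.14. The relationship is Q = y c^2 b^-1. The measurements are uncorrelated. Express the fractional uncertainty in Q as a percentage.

For a monomial Q ∝ y, c^2, b^-1, fractional errors add in quadrature:
  (1·δy/y)² = (1×0.0126)² = 0.000159;  (2·δc/c)² = (2×0.0301)² = 0.00362;  (-1·δb/b)² = (-1×0.117)² = 0.0136
δQ/Q = √(0.0174) = 0.132

13.2%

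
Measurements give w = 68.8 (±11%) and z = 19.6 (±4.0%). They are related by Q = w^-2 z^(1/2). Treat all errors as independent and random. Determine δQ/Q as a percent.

22.1%

Relative error in a monomial: (δQ/Q)² = Σ (nᵢ · δxᵢ/xᵢ)².
  (-2·δw/w)² = (-2×0.110)² = 0.0484;  (½·δz/z)² = (0.5×0.0400)² = 0.000400
δQ/Q = √(0.0488) = 0.221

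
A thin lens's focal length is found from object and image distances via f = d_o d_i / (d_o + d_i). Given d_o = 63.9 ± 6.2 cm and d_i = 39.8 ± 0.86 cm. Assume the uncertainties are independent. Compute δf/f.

∂f/∂d_o = (d_i/(d_o+d_i))² = 0.147;  ∂f/∂d_i = (d_o/(d_o+d_i))² = 0.380
δf = √((∂f/∂d_o · δd_o)² + (∂f/∂d_i · δd_i)²) = √(0.834 + 0.107) = 0.970 cm
f = 24.5 cm, so δf/f = 0.970/24.5 = 0.0395.

0.0395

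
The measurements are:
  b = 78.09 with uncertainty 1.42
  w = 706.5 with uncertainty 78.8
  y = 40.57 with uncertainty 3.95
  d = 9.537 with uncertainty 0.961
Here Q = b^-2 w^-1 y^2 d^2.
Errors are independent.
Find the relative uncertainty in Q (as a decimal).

0.304

Q is a product of powers, so relative uncertainties combine in quadrature:
  (-2·δb/b)² = (-2×0.0182)² = 0.00132;  (-1·δw/w)² = (-1×0.112)² = 0.0124;  (2·δy/y)² = (2×0.0974)² = 0.0379;  (2·δd/d)² = (2×0.101)² = 0.0406
δQ/Q = √(0.0923) = 0.304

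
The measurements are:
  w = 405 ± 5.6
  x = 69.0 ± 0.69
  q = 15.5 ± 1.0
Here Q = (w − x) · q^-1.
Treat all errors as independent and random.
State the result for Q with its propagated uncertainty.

Let u = w − x = 336. δu = √(δw² + δx²) = √(31.4 + 0.476) = 5.64, so δu/u = 0.0168.
Q is then a monomial in u, q:
δQ/Q = √((δu/u)² + (-1·δq/q)²) = √(0.000282 + 0.00416) = 0.0667
Q = 21.7, so δQ = 0.0667 × 21.7 = 1.45.

21.7 ± 1.45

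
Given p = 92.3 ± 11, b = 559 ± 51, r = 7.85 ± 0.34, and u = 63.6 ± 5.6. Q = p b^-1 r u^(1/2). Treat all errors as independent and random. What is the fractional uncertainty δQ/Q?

Each factor contributes (exponent × relative error)² to (δQ/Q)²:
  (1·δp/p)² = (1×0.119)² = 0.0142;  (-1·δb/b)² = (-1×0.0912)² = 0.00832;  (1·δr/r)² = (1×0.0433)² = 0.00188;  (½·δu/u)² = (0.5×0.0881)² = 0.00194
δQ/Q = √(0.0263) = 0.162

0.162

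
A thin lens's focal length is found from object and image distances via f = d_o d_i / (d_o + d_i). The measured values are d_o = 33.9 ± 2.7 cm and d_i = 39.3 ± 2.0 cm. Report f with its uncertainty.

∂f/∂d_o = (d_i/(d_o+d_i))² = 0.288;  ∂f/∂d_i = (d_o/(d_o+d_i))² = 0.214
δf = √((∂f/∂d_o · δd_o)² + (∂f/∂d_i · δd_i)²) = √(0.606 + 0.184) = 0.889 cm
f = 18.2 cm.

18.2 ± 0.889 cm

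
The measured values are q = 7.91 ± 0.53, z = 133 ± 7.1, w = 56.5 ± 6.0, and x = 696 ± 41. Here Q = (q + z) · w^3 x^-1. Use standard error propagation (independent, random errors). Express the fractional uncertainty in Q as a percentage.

Let u = q + z = 141. δu = √(δq² + δz²) = √(0.281 + 50.4) = 7.12, so δu/u = 0.0505.
Q is then a monomial in u, w, x:
δQ/Q = √((δu/u)² + (3·δw/w)² + (-1·δx/x)²) = √(0.00255 + 0.101 + 0.00347) = 0.328

32.8%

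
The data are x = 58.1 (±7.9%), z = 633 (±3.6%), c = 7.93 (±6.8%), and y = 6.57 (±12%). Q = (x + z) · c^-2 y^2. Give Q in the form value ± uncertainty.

474 ± 132

Let u = x + z = 691. δu = √(δx² + δz²) = √(21.1 + 519) = 23.2, so δu/u = 0.0336.
Q is then a monomial in u, c, y:
δQ/Q = √((δu/u)² + (-2·δc/c)² + (2·δy/y)²) = √(0.00113 + 0.0185 + 0.0576) = 0.278
Q = 474, so δQ = 0.278 × 474 = 132.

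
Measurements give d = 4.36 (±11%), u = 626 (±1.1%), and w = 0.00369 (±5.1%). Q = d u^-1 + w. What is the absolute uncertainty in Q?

0.000793

Let p = d·u^-1 = 0.00696. δp/p = √((1·δd/d)² + (-1·δu/u)²) = √(0.0121 + 0.000121) = 0.111, so δp = 0.000770.
Q = p + w: δQ = √(δp² + δw²) = √(5.93e-07 + 3.54e-08) = 0.000793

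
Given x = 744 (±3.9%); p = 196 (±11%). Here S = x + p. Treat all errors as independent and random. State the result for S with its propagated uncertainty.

940 ± 36.1

For a sum/difference, combine absolute errors in quadrature:
  (δx)² = 842;  (δp)² = 465
δS = √(1310) = 36.1
S = 940.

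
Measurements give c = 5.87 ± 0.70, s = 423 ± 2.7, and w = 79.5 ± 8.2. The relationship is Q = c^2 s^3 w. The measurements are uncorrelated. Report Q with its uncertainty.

Products/powers → add relative errors in quadrature, weighted by exponent:
  (2·δc/c)² = (2×0.119)² = 0.0569;  (3·δs/s)² = (3×0.00638)² = 0.000367;  (1·δw/w)² = (1×0.103)² = 0.0106
δQ/Q = √(0.0679) = 0.261
Q = 2.07e+11, so δQ = 0.261 × 2.07e+11 = 5.4e+10.

(2.07 ± 0.540) × 10^11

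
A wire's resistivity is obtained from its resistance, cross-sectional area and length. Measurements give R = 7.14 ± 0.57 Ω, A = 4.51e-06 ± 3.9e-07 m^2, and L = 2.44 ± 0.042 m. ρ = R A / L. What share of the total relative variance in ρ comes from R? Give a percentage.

(δρ/ρ)² = (1·δR/R)² + (1·δA/A)² + (-1·δL/L)²
  R term: (1×0.0798)² = 0.00637
  A term: (1×0.0865)² = 0.00748
  L term: (-1×0.0172)² = 0.000296
Total = 0.0141. Share from R = 0.00637/0.0141 = 0.450.

45.0%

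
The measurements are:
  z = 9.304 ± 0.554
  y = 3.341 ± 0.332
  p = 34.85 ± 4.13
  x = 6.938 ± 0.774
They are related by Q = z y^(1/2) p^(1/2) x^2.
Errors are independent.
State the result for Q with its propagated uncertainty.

For a monomial Q ∝ z, y^(1/2), p^(1/2), x^2, fractional errors add in quadrature:
  (1·δz/z)² = (1×0.0595)² = 0.00355;  (½·δy/y)² = (0.5×0.0994)² = 0.00247;  (½·δp/p)² = (0.5×0.119)² = 0.00351;  (2·δx/x)² = (2×0.112)² = 0.0498
δQ/Q = √(0.0593) = 0.244
Q = 4833, so δQ = 0.244 × 4833 = 1180.

4833 ± 1180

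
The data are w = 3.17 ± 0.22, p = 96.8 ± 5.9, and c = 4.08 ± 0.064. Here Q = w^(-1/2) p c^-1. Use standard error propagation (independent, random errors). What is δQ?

0.958

Since Q is a product/quotient, work with relative uncertainties:
  (−½·δw/w)² = (-0.5×0.0694)² = 0.00120;  (1·δp/p)² = (1×0.0610)² = 0.00371;  (-1·δc/c)² = (-1×0.0157)² = 0.000246
δQ/Q = √(0.00517) = 0.0719
Q = 13.3, so δQ = 0.0719 × 13.3 = 0.958.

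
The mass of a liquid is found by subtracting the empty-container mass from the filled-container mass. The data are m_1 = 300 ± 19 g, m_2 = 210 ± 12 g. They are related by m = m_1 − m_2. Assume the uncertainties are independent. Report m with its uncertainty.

Each term contributes (cᵢ δxᵢ)² to (δm)²:
  (δm_1)² = 361;  (δm_2)² = 144
δm = √(505) = 22.5 g
m = 90.0 g.

90.0 ± 22.5 g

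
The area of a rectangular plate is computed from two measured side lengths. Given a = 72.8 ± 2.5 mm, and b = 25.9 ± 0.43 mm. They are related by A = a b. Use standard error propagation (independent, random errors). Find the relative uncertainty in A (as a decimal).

Relative error in a monomial: (δA/A)² = Σ (nᵢ · δxᵢ/xᵢ)².
  (1·δa/a)² = (1×0.0343)² = 0.00118;  (1·δb/b)² = (1×0.0166)² = 0.000276
δA/A = √(0.00145) = 0.0381

0.0381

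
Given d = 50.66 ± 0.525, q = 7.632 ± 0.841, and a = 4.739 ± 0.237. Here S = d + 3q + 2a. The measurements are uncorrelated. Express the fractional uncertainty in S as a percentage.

3.16%

Absolute uncertainties add in quadrature for a linear combination:
  (δd)² = 0.276;  (3·δq)² = 6.37;  (2·δa)² = 0.225
δS = √(6.87) = 2.62
S = 83.03, so δS/S = 2.62/83.03 = 0.0316.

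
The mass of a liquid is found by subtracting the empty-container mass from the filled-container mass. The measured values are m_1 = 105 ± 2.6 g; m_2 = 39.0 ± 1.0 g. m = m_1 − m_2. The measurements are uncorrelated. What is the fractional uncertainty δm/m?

0.0422

For a sum/difference, combine absolute errors in quadrature:
  (δm_1)² = 6.76;  (δm_2)² = 1.00
δm = √(7.76) = 2.79 g
m = 66.0 g, so δm/m = 2.79/66.0 = 0.0422.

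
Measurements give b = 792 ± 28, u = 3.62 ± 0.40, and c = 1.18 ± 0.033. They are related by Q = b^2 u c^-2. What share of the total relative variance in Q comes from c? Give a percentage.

(δQ/Q)² = (2·δb/b)² + (1·δu/u)² + (-2·δc/c)²
  b term: (2×0.0354)² = 0.00500
  u term: (1×0.110)² = 0.0122
  c term: (-2×0.0280)² = 0.00313
Total = 0.0203. Share from c = 0.00313/0.0203 = 0.154.

15.4%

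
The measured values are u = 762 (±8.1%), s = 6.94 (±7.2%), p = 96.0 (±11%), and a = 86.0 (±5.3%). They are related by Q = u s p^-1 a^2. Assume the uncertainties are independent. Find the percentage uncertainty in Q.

Relative error in a monomial: (δQ/Q)² = Σ (nᵢ · δxᵢ/xᵢ)².
  (1·δu/u)² = (1×0.0810)² = 0.00656;  (1·δs/s)² = (1×0.0720)² = 0.00518;  (-1·δp/p)² = (-1×0.110)² = 0.0121;  (2·δa/a)² = (2×0.0530)² = 0.0112
δQ/Q = √(0.0351) = 0.187

18.7%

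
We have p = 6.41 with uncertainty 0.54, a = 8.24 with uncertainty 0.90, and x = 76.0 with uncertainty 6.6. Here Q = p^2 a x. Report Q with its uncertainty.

25700 ± 5630

Products/powers → add relative errors in quadrature, weighted by exponent:
  (2·δp/p)² = (2×0.0842)² = 0.0284;  (1·δa/a)² = (1×0.109)² = 0.0119;  (1·δx/x)² = (1×0.0868)² = 0.00754
δQ/Q = √(0.0479) = 0.219
Q = 25700, so δQ = 0.219 × 25700 = 5630.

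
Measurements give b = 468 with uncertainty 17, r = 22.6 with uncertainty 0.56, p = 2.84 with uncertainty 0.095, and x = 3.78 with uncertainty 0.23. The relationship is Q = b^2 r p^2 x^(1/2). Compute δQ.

8.25e+06

Q is a product of powers, so relative uncertainties combine in quadrature:
  (2·δb/b)² = (2×0.0363)² = 0.00528;  (1·δr/r)² = (1×0.0248)² = 0.000614;  (2·δp/p)² = (2×0.0335)² = 0.00448;  (½·δx/x)² = (0.5×0.0608)² = 0.000926
δQ/Q = √(0.0113) = 0.106
Q = 7.76e+07, so δQ = 0.106 × 7.76e+07 = 8.25e+06.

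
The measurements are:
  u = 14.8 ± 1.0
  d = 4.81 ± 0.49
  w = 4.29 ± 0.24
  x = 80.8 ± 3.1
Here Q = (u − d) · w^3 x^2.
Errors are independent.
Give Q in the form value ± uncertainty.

(5.15 ± 1.11) × 10^6

Let h = u − d = 9.99. δh = √(δu² + δd²) = √(1.00 + 0.240) = 1.11, so δh/h = 0.111.
Q is then a monomial in h, w, x:
δQ/Q = √((δh/h)² + (3·δw/w)² + (2·δx/x)²) = √(0.0124 + 0.0282 + 0.00589) = 0.216
Q = 5.15e+06, so δQ = 0.216 × 5.15e+06 = 1.11e+06.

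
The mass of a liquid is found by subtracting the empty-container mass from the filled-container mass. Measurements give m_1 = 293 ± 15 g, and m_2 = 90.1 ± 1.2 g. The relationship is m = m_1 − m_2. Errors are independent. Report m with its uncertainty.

Absolute uncertainties add in quadrature for a linear combination:
  (δm_1)² = 225;  (δm_2)² = 1.44
δm = √(226) = 15.0 g
m = 203 g.

203 ± 15.0 g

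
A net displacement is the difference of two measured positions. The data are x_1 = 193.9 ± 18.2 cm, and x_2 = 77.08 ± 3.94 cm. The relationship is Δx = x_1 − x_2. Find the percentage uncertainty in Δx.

Each term contributes (cᵢ δxᵢ)² to (δΔx)²:
  (δx_1)² = 331;  (δx_2)² = 15.5
δΔx = √(347) = 18.6 cm
Δx = 116.8 cm, so δΔx/Δx = 18.6/116.8 = 0.159.

15.9%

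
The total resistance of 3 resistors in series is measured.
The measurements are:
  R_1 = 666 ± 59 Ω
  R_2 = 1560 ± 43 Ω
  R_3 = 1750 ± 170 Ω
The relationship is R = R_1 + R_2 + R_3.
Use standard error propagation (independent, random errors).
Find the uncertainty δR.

R is a linear combination, so absolute uncertainties add in quadrature:
  (δR_1)² = 3480;  (δR_2)² = 1850;  (δR_3)² = 28900
δR = √(34200) = 185 Ω

185 Ω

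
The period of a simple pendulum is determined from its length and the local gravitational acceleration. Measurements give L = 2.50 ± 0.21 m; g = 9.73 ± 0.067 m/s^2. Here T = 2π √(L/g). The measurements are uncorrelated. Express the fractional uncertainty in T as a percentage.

Relative error in a monomial: (δT/T)² = Σ (nᵢ · δxᵢ/xᵢ)².
  (½·δL/L)² = (0.5×0.0840)² = 0.00176;  (−½·δg/g)² = (-0.5×0.00689)² = 1.19e-05
δT/T = √(0.00178) = 0.0421

4.21%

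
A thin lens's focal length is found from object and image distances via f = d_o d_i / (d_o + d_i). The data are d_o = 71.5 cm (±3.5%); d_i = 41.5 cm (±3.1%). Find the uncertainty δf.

0.616 cm

∂f/∂d_o = (d_i/(d_o+d_i))² = 0.135;  ∂f/∂d_i = (d_o/(d_o+d_i))² = 0.400
δf = √((∂f/∂d_o · δd_o)² + (∂f/∂d_i · δd_i)²) = √(0.114 + 0.265) = 0.616 cm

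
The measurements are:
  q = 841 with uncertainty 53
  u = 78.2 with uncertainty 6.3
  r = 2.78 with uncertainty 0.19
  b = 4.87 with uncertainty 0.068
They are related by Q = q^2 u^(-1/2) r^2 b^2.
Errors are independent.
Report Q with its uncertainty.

(1.47 ± 0.282) × 10^7

Relative error in a monomial: (δQ/Q)² = Σ (nᵢ · δxᵢ/xᵢ)².
  (2·δq/q)² = (2×0.0630)² = 0.0159;  (−½·δu/u)² = (-0.5×0.0806)² = 0.00162;  (2·δr/r)² = (2×0.0683)² = 0.0187;  (2·δb/b)² = (2×0.0140)² = 0.000780
δQ/Q = √(0.0370) = 0.192
Q = 1.47e+07, so δQ = 0.192 × 1.47e+07 = 2.82e+06.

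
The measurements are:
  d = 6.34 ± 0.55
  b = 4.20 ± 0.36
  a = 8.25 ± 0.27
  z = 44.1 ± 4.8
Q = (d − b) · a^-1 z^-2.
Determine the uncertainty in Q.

5.04e-05

Let u = d − b = 2.14. δu = √(δd² + δb²) = √(0.303 + 0.130) = 0.657, so δu/u = 0.307.
Q is then a monomial in u, a, z:
δQ/Q = √((δu/u)² + (-1·δa/a)² + (-2·δz/z)²) = √(0.0944 + 0.00107 + 0.0474) = 0.378
Q = 0.000133, so δQ = 0.378 × 0.000133 = 5.04e-05.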